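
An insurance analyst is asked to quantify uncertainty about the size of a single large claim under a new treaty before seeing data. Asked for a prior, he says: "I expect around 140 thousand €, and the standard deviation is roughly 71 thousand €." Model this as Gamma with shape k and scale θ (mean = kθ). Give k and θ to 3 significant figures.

For Gamma(k, scale θ): mean = kθ, variance = kθ², so CV = 1/√k.
CV = SD/mean = 71/140 = 0.5071, hence k = 1/CV² = 3.89.
Then θ = mean/k = 140/3.89 = 36.

k ≈ 3.89, θ ≈ 36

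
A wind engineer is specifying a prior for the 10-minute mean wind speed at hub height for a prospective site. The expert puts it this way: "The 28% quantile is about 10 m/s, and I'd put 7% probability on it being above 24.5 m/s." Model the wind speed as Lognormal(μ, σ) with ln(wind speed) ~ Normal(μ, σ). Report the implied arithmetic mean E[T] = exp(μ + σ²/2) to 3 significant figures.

E[T] ≈ 14.2 m/s

If T ~ Lognormal(μ,σ) then ln T ~ Normal(μ,σ), so the p-quantile of ln T is μ + z_p·σ.
ln(10) = 2.303 and ln(24.5) = 3.199; z_{0.28} = -0.5828, z_{0.93} = 1.476.
σ = (3.199 − 2.303)/(1.476 − (-0.5828)) = 0.435.
μ = 2.303 − (-0.5828)·0.435 = 2.556.
E[T] = exp(μ + σ²/2) = exp(2.556 + 0.0947) = 14.2 m/s.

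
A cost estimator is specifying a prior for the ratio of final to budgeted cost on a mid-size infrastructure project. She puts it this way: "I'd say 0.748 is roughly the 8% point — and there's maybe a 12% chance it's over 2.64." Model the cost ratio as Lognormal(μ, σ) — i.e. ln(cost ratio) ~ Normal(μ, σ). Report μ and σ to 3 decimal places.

If T ~ Lognormal(μ,σ) then ln T ~ Normal(μ,σ), so the p-quantile of ln T is μ + z_p·σ.
ln(0.748) = -0.2904 and ln(2.64) = 0.9708; z_{0.08} = -1.405, z_{0.88} = 1.175.
σ = (0.9708 − -0.2904)/(1.175 − (-1.405)) = 0.489.
μ = -0.2904 − (-1.405)·0.489 = 0.396.

μ ≈ 0.396, σ ≈ 0.489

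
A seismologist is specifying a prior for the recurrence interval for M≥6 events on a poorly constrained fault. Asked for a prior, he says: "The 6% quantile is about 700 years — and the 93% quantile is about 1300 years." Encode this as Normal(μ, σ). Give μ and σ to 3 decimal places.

μ = 1007.819, σ = 197.983

For Normal(μ,σ), the p-quantile is μ + z_p·σ. Here z_{0.06} = -1.555, z_{0.93} = 1.476.
So 700 = μ − 1.555σ and 1300 = μ + 1.476σ.
Subtracting: σ = (1300 − 700)/(1.476 − (-1.555)) = 197.983.
Then μ = 700 − (-1.555)·197.983 = 1007.819.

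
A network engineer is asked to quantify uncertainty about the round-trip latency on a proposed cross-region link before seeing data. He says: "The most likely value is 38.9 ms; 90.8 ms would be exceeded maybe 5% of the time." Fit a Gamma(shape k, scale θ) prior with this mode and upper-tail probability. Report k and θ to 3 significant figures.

k ≈ 4.81, θ ≈ 10.2

Gamma(k,θ) with k>1 has mode (k−1)θ, so θ = 38.9/(k−1).
Need P(X < 90.8) = 0.95 with θ tied to k this way. Start at k = 2, θ = 38.9: P(X<90.8) ≈ 0.677.
Too low — raise k to concentrate. Iterating converges to k ≈ 4.81.
Then θ = 38.9/(4.81−1) ≈ 10.2.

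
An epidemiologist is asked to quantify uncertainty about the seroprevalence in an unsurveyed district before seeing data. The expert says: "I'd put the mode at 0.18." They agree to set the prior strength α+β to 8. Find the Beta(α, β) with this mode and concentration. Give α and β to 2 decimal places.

For α,β > 1 the Beta mode is (α−1)/(α+β−2). With α+β = 8, the mode is (α−1)/6.
Set (α−1)/6 = 0.18 → α = 1 + 0.18·6 = 2.08.
β = 8 − α = 5.92.

α = 2.08, β = 5.92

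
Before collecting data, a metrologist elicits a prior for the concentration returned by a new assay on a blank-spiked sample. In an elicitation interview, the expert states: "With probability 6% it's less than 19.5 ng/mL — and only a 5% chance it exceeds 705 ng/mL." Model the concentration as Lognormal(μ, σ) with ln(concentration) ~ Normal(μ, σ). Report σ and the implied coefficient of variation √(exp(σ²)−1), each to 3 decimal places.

If T ~ Lognormal(μ,σ) then ln T ~ Normal(μ,σ), so the p-quantile of ln T is μ + z_p·σ.
ln(19.5) = 2.97 and ln(705) = 6.558; z_{0.06} = -1.555, z_{0.95} = 1.645.
σ = (6.558 − 2.97)/(1.645 − (-1.555)) = 1.121.
μ = 2.97 − (-1.555)·1.121 = 4.714.
CV = √(exp(σ²)−1) = √(exp(1.2573)−1) = 1.586.

σ ≈ 1.121, CV ≈ 1.586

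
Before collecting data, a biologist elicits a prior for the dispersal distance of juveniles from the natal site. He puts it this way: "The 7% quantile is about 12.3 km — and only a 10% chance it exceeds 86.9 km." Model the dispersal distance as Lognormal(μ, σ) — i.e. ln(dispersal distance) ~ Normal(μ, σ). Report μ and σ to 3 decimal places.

μ ≈ 3.556, σ ≈ 0.709

If T ~ Lognormal(μ,σ) then ln T ~ Normal(μ,σ), so the p-quantile of ln T is μ + z_p·σ.
ln(12.3) = 2.51 and ln(86.9) = 4.465; z_{0.07} = -1.476, z_{0.9} = 1.282.
σ = (4.465 − 2.51)/(1.282 − (-1.476)) = 0.709.
μ = 2.51 − (-1.476)·0.709 = 3.556.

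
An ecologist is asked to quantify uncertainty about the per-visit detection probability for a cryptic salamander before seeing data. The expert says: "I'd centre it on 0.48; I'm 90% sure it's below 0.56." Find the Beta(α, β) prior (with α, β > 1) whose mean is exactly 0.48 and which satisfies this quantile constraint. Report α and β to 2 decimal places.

With mean 0.48 fixed, write α = 0.48s, β = 0.52s where s = α+β.
Need P(θ < 0.56) = 0.9 under Beta(0.48s, 0.52s). Normal approximation: (q−m)/√(m(1−m)/s) ≈ z_{0.9} = 1.28, so s ≈ 0.48·0.52·(1.28)²/(0.56−0.48)² = 64.1.
At s = 64.1: P(θ<0.56) ≈ 0.900. Adjusting to match 0.9 gives s ≈ 63.94.
So α = 0.48·63.94 ≈ 30.69, β = 0.52·63.94 ≈ 33.25.

α ≈ 30.69, β ≈ 33.25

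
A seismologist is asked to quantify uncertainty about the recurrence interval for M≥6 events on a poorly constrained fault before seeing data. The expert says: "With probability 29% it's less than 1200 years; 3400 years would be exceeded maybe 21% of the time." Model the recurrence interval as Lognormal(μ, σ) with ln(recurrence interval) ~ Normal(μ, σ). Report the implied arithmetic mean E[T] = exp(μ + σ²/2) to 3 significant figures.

If T ~ Lognormal(μ,σ) then ln T ~ Normal(μ,σ), so the p-quantile of ln T is μ + z_p·σ.
ln(1200) = 7.09 and ln(3400) = 8.132; z_{0.29} = -0.5534, z_{0.79} = 0.8064.
σ = (8.132 − 7.09)/(0.8064 − (-0.5534)) = 0.766.
μ = 7.09 − (-0.5534)·0.766 = 7.514.
E[T] = exp(μ + σ²/2) = exp(7.514 + 0.2933) = 2460 years.

E[T] ≈ 2460 years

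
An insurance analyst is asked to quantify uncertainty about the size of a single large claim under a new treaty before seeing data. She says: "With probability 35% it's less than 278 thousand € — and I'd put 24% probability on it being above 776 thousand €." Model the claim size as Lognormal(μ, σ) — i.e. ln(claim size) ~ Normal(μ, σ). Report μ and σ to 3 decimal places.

μ ≈ 5.990, σ ≈ 0.940

If T ~ Lognormal(μ,σ) then ln T ~ Normal(μ,σ), so the p-quantile of ln T is μ + z_p·σ.
ln(278) = 5.628 and ln(776) = 6.654; z_{0.35} = -0.3853, z_{0.76} = 0.7063.
σ = (6.654 − 5.628)/(0.7063 − (-0.3853)) = 0.940.
μ = 5.628 − (-0.3853)·0.940 = 5.990.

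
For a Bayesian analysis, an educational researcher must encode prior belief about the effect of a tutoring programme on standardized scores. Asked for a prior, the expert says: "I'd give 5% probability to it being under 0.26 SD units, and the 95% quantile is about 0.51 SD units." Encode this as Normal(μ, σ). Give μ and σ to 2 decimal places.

μ = 0.39, σ = 0.08

For Normal(μ,σ), the p-quantile is μ + z_p·σ. Here z_{0.05} = -1.645, z_{0.95} = 1.645.
So 0.26 = μ − 1.645σ and 0.51 = μ + 1.645σ.
Subtracting: σ = (0.51 − 0.26)/(1.645 − (-1.645)) = 0.08.
Then μ = 0.26 − (-1.645)·0.08 = 0.39.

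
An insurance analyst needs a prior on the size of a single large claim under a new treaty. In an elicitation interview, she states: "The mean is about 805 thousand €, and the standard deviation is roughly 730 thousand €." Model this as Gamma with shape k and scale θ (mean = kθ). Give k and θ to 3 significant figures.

k ≈ 1.22, θ ≈ 662

For Gamma(k, scale θ): mean = kθ, variance = kθ², so CV = 1/√k.
CV = SD/mean = 730/805 = 0.9068, hence k = 1/CV² = 1.22.
Then θ = mean/k = 805/1.22 = 662.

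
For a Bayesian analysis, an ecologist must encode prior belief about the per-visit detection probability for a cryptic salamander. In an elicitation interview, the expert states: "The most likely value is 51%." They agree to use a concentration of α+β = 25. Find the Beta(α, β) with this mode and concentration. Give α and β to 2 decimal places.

For α,β > 1 the Beta mode is (α−1)/(α+β−2). With α+β = 25, the mode is (α−1)/23.
Set (α−1)/23 = 0.51 → α = 1 + 0.51·23 = 12.73.
β = 25 − α = 12.27.

α = 12.73, β = 12.27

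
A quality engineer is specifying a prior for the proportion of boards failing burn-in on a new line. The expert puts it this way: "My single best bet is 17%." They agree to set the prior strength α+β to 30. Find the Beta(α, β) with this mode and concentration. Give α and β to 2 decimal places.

α = 5.76, β = 24.24

For α,β > 1 the Beta mode is (α−1)/(α+β−2). With α+β = 30, the mode is (α−1)/28.
Set (α−1)/28 = 0.17 → α = 1 + 0.17·28 = 5.76.
β = 30 − α = 24.24.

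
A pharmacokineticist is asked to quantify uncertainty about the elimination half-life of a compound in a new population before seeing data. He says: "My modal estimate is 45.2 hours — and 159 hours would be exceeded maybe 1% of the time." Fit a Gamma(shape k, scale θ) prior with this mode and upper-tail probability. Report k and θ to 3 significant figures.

k ≈ 3.73, θ ≈ 16.5

Gamma(k,θ) with k>1 has mode (k−1)θ, so θ = 45.2/(k−1).
Need P(X < 159) = 0.99 with θ tied to k this way. Start at k = 2, θ = 45.2: P(X<159) ≈ 0.866.
Too low — raise k to concentrate. Iterating converges to k ≈ 3.73.
Then θ = 45.2/(3.73−1) ≈ 16.5.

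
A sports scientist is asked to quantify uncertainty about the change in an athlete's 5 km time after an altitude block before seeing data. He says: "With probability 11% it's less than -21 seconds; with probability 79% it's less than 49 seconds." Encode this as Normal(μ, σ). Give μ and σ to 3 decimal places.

μ = 21.233, σ = 34.433

The p-quantile of Normal(μ,σ) is μ + z_p·σ, with z_{0.11} = -1.227 and z_{0.79} = 0.8064.
Eliminate σ: μ = (z₂·x₁ − z₁·x₂)/(z₂ − z₁) = (0.8064·-21 − (-1.227)·49)/2.033 = 21.233.
Then σ = (x₂ − x₁)/(z₂ − z₁) = (49 − -21)/2.033 = 34.433.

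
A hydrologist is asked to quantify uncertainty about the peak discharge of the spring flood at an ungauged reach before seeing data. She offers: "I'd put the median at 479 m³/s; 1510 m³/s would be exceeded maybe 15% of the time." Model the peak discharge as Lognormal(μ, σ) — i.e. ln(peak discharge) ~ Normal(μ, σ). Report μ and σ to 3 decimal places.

If T ~ Lognormal(μ,σ) then ln T ~ Normal(μ,σ), so the p-quantile of ln T is μ + z_p·σ.
ln(479) = 6.172 and ln(1510) = 7.32; z_{0.5} = 0, z_{0.85} = 1.036.
σ = (7.32 − 6.172)/(1.036 − (0)) = 1.108.
μ = 6.172 − (0)·1.108 = 6.172.

μ ≈ 6.172, σ ≈ 1.108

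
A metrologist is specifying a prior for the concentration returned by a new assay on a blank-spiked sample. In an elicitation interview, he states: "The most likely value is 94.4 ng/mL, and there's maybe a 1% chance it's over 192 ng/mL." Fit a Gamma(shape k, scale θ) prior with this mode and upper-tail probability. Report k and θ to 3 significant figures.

k ≈ 10.7, θ ≈ 9.72

Gamma(k,θ) with k>1 has mode (k−1)θ, so θ = 94.4/(k−1).
Need P(X < 192) = 0.99 with θ tied to k this way. Start at k = 2, θ = 94.4: P(X<192) ≈ 0.603.
Too low — raise k to concentrate. Iterating converges to k ≈ 10.7.
Then θ = 94.4/(10.7−1) ≈ 9.72.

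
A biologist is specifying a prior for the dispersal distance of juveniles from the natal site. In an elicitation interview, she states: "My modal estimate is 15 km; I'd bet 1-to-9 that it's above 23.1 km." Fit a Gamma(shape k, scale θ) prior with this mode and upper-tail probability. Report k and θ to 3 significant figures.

k ≈ 11, θ ≈ 1.5

Gamma(k,θ) with k>1 has mode (k−1)θ, so θ = 15/(k−1).
Need P(X < 23.1) = 0.9 with θ tied to k this way. Start at k = 2, θ = 15: P(X<23.1) ≈ 0.455.
Too low — raise k to concentrate. Iterating converges to k ≈ 11.
Then θ = 15/(11−1) ≈ 1.5.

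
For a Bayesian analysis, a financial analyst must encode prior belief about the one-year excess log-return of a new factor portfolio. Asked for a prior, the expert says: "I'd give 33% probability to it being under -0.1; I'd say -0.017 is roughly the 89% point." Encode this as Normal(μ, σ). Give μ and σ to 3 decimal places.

The p-quantile of Normal(μ,σ) is μ + z_p·σ, with z_{0.33} = -0.4399 and z_{0.89} = 1.227.
Eliminate σ: μ = (z₂·x₁ − z₁·x₂)/(z₂ − z₁) = (1.227·-0.1 − (-0.4399)·-0.017)/1.666 = -0.078.
Then σ = (x₂ − x₁)/(z₂ − z₁) = (-0.017 − -0.1)/1.666 = 0.050.

μ = -0.078, σ = 0.050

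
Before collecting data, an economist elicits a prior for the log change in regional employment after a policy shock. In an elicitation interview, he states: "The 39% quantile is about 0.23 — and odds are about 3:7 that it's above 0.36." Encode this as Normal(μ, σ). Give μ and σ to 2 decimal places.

For Normal(μ,σ), the p-quantile is μ + z_p·σ. Here z_{0.39} = -0.2793, z_{0.7} = 0.5244.
So 0.23 = μ − 0.2793σ and 0.36 = μ + 0.5244σ.
Subtracting: σ = (0.36 − 0.23)/(0.5244 − (-0.2793)) = 0.16.
Then μ = 0.23 − (-0.2793)·0.16 = 0.28.

μ = 0.28, σ = 0.16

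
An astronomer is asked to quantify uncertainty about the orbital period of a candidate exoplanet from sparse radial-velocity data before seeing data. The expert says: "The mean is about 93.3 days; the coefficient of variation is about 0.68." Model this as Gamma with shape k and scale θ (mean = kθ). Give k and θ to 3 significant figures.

For Gamma(k, scale θ): mean = kθ, variance = kθ², so CV = 1/√k.
CV = 0.68, hence k = 1/CV² = 2.16.
Then θ = mean/k = 93.3/2.16 = 43.1.

k ≈ 2.16, θ ≈ 43.1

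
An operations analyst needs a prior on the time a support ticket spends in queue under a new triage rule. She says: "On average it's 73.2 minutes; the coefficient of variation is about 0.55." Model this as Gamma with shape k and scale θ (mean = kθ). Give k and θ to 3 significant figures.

For Gamma(k, scale θ): mean = kθ, variance = kθ², so CV = 1/√k.
CV = 0.55, hence k = 1/CV² = 3.31.
Then θ = mean/k = 73.2/3.31 = 22.1.

k ≈ 3.31, θ ≈ 22.1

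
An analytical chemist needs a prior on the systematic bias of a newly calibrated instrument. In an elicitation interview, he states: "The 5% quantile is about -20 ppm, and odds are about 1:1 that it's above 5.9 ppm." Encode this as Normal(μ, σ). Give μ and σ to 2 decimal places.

The p-quantile of Normal(μ,σ) is μ + z_p·σ, with z_{0.05} = -1.645 and z_{0.5} = 0.
Eliminate σ: μ = (z₂·x₁ − z₁·x₂)/(z₂ − z₁) = (0·-20 − (-1.645)·5.9)/1.645 = 5.90.
Then σ = (x₂ − x₁)/(z₂ − z₁) = (5.9 − -20)/1.645 = 15.75.

μ = 5.90, σ = 15.75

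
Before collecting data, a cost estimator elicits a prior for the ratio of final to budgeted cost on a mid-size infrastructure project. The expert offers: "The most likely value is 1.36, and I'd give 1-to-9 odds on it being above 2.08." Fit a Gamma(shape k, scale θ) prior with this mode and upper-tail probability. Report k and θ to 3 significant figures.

Gamma(k,θ) with k>1 has mode (k−1)θ, so θ = 1.36/(k−1).
Need P(X < 2.08) = 0.9 with θ tied to k this way. Start at k = 2, θ = 1.36: P(X<2.08) ≈ 0.452.
Too low — raise k to concentrate. Iterating converges to k ≈ 11.3.
Then θ = 1.36/(11.3−1) ≈ 0.132.

k ≈ 11.3, θ ≈ 0.132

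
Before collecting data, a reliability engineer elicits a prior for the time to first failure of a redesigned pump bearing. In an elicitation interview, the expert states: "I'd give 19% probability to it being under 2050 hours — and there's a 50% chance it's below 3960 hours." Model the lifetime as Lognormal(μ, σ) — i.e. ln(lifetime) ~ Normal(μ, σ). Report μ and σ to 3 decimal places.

If T ~ Lognormal(μ,σ) then ln T ~ Normal(μ,σ), so the p-quantile of ln T is μ + z_p·σ.
ln(2050) = 7.626 and ln(3960) = 8.284; z_{0.19} = -0.8779, z_{0.5} = 0.
σ = (8.284 − 7.626)/(0 − (-0.8779)) = 0.750.
μ = 7.626 − (-0.8779)·0.750 = 8.284.

μ ≈ 8.284, σ ≈ 0.750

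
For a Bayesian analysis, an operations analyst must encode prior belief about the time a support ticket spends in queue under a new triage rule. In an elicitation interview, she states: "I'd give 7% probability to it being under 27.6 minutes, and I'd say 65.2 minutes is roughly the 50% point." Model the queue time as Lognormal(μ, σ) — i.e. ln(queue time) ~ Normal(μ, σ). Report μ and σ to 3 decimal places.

μ ≈ 4.177, σ ≈ 0.582

If T ~ Lognormal(μ,σ) then ln T ~ Normal(μ,σ), so the p-quantile of ln T is μ + z_p·σ.
ln(27.6) = 3.318 and ln(65.2) = 4.177; z_{0.07} = -1.476, z_{0.5} = 0.
σ = (4.177 − 3.318)/(0 − (-1.476)) = 0.582.
μ = 3.318 − (-1.476)·0.582 = 4.177.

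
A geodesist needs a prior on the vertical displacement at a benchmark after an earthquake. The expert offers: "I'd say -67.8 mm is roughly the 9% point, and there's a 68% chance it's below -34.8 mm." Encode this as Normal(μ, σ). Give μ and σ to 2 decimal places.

The p-quantile of Normal(μ,σ) is μ + z_p·σ, with z_{0.09} = -1.341 and z_{0.68} = 0.4677.
Eliminate σ: μ = (z₂·x₁ − z₁·x₂)/(z₂ − z₁) = (0.4677·-67.8 − (-1.341)·-34.8)/1.808 = -43.33.
Then σ = (x₂ − x₁)/(z₂ − z₁) = (-34.8 − -67.8)/1.808 = 18.25.

μ = -43.33, σ = 18.25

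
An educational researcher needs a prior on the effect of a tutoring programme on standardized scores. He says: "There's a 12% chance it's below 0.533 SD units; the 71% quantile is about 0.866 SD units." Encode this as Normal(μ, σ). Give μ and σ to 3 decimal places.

μ = 0.759, σ = 0.193

For Normal(μ,σ), the p-quantile is μ + z_p·σ. Here z_{0.12} = -1.175, z_{0.71} = 0.5534.
So 0.533 = μ − 1.175σ and 0.866 = μ + 0.5534σ.
Subtracting: σ = (0.866 − 0.533)/(0.5534 − (-1.175)) = 0.193.
Then μ = 0.533 − (-1.175)·0.193 = 0.759.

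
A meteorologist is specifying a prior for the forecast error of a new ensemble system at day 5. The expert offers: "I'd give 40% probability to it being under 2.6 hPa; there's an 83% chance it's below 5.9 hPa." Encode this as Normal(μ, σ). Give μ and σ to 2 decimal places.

μ = 3.29, σ = 2.73

The p-quantile of Normal(μ,σ) is μ + z_p·σ, with z_{0.4} = -0.2533 and z_{0.83} = 0.9542.
Eliminate σ: μ = (z₂·x₁ − z₁·x₂)/(z₂ − z₁) = (0.9542·2.6 − (-0.2533)·5.9)/1.208 = 3.29.
Then σ = (x₂ − x₁)/(z₂ − z₁) = (5.9 − 2.6)/1.208 = 2.73.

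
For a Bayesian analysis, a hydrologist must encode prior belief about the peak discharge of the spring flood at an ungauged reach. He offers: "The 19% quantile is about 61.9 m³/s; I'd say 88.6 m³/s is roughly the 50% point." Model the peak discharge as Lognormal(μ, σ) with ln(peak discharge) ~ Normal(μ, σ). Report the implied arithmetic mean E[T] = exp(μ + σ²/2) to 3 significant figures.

E[T] ≈ 96.3 m³/s

If T ~ Lognormal(μ,σ) then ln T ~ Normal(μ,σ), so the p-quantile of ln T is μ + z_p·σ.
ln(61.9) = 4.126 and ln(88.6) = 4.484; z_{0.19} = -0.8779, z_{0.5} = 0.
σ = (4.484 − 4.126)/(0 − (-0.8779)) = 0.408.
μ = 4.126 − (-0.8779)·0.408 = 4.484.
E[T] = exp(μ + σ²/2) = exp(4.484 + 0.0834) = 96.3 m³/s.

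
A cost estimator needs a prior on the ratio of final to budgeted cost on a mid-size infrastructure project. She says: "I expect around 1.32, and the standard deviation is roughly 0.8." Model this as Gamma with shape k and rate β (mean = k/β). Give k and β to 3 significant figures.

k ≈ 2.72, β ≈ 2.06

For Gamma(k, rate β): mean = k/β, variance = k/β², so CV = 1/√k.
CV = SD/mean = 0.8/1.32 = 0.6061, hence k = 1/CV² = 2.72.
Then β = k/mean = 2.72/1.32 = 2.06.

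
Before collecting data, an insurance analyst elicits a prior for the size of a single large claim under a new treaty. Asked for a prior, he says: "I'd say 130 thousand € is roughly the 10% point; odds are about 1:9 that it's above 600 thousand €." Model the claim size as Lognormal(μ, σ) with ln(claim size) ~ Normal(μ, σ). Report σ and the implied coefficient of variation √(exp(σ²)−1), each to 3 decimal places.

σ ≈ 0.597, CV ≈ 0.654

If T ~ Lognormal(μ,σ) then ln T ~ Normal(μ,σ), so the p-quantile of ln T is μ + z_p·σ.
ln(130) = 4.868 and ln(600) = 6.397; z_{0.1} = -1.282, z_{0.9} = 1.282.
σ = (6.397 − 4.868)/(1.282 − (-1.282)) = 0.597.
μ = 4.868 − (-1.282)·0.597 = 5.632.
CV = √(exp(σ²)−1) = √(exp(0.3560)−1) = 0.654.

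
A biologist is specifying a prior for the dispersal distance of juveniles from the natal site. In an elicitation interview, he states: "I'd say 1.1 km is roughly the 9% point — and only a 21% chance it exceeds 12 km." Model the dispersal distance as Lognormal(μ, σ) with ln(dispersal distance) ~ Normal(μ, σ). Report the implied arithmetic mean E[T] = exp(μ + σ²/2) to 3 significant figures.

If T ~ Lognormal(μ,σ) then ln T ~ Normal(μ,σ), so the p-quantile of ln T is μ + z_p·σ.
ln(1.1) = 0.09531 and ln(12) = 2.485; z_{0.09} = -1.341, z_{0.79} = 0.8064.
σ = (2.485 − 0.09531)/(0.8064 − (-1.341)) = 1.113.
μ = 0.09531 − (-1.341)·1.113 = 1.587.
E[T] = exp(μ + σ²/2) = exp(1.587 + 0.6193) = 9.09 km.

E[T] ≈ 9.09 km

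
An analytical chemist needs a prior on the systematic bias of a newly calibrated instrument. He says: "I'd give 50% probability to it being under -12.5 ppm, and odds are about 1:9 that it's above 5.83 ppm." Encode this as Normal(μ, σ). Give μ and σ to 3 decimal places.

For Normal(μ,σ), the p-quantile is μ + z_p·σ. Here z_{0.5} = 0, z_{0.9} = 1.282.
So -12.5 = μ + 0σ and 5.83 = μ + 1.282σ.
Subtracting: σ = (5.83 − -12.5)/(1.282 − (0)) = 14.303.
Then μ = -12.5 − (0)·14.303 = -12.500.

μ = -12.500, σ = 14.303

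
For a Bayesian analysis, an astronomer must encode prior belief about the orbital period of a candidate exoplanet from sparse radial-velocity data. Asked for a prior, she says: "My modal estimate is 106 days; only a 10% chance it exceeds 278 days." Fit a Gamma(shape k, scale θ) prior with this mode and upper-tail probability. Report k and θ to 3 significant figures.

Gamma(k,θ) with k>1 has mode (k−1)θ, so θ = 106/(k−1).
Need P(X < 278) = 0.9 with θ tied to k this way. Start at k = 2, θ = 106: P(X<278) ≈ 0.737.
Too low — raise k to concentrate. Iterating converges to k ≈ 3.06.
Then θ = 106/(3.06−1) ≈ 51.4.

k ≈ 3.06, θ ≈ 51.4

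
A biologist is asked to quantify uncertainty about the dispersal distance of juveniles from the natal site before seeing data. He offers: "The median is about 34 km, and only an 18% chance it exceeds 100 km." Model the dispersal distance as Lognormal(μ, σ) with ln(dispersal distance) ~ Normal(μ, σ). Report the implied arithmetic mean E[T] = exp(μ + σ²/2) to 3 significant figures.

If T ~ Lognormal(μ,σ) then ln T ~ Normal(μ,σ), so the p-quantile of ln T is μ + z_p·σ.
ln(34) = 3.526 and ln(100) = 4.605; z_{0.5} = 0, z_{0.82} = 0.9154.
σ = (4.605 − 3.526)/(0.9154 − (0)) = 1.179.
μ = 3.526 − (0)·1.179 = 3.526.
E[T] = exp(μ + σ²/2) = exp(3.526 + 0.6945) = 68.1 km.

E[T] ≈ 68.1 km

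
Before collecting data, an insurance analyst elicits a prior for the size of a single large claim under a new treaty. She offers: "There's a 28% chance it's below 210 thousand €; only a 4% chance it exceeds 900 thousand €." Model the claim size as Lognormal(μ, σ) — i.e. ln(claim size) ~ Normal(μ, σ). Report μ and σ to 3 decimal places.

If T ~ Lognormal(μ,σ) then ln T ~ Normal(μ,σ), so the p-quantile of ln T is μ + z_p·σ.
ln(210) = 5.347 and ln(900) = 6.802; z_{0.28} = -0.5828, z_{0.96} = 1.751.
σ = (6.802 − 5.347)/(1.751 − (-0.5828)) = 0.624.
μ = 5.347 − (-0.5828)·0.624 = 5.711.

μ ≈ 5.711, σ ≈ 0.624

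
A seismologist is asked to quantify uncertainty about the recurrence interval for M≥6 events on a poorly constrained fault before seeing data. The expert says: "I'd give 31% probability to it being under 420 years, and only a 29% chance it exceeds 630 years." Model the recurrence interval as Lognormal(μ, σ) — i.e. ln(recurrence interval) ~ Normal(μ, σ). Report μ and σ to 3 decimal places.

μ ≈ 6.232, σ ≈ 0.386

If T ~ Lognormal(μ,σ) then ln T ~ Normal(μ,σ), so the p-quantile of ln T is μ + z_p·σ.
ln(420) = 6.04 and ln(630) = 6.446; z_{0.31} = -0.4959, z_{0.71} = 0.5534.
σ = (6.446 − 6.04)/(0.5534 − (-0.4959)) = 0.386.
μ = 6.04 − (-0.4959)·0.386 = 6.232.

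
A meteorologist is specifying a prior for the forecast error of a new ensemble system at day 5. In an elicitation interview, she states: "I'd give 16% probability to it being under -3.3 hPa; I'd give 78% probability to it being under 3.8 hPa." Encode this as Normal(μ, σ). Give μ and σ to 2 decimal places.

For Normal(μ,σ), the p-quantile is μ + z_p·σ. Here z_{0.16} = -0.9945, z_{0.78} = 0.7722.
So -3.3 = μ − 0.9945σ and 3.8 = μ + 0.7722σ.
Subtracting: σ = (3.8 − -3.3)/(0.7722 − (-0.9945)) = 4.02.
Then μ = -3.3 − (-0.9945)·4.02 = 0.70.

μ = 0.70, σ = 4.02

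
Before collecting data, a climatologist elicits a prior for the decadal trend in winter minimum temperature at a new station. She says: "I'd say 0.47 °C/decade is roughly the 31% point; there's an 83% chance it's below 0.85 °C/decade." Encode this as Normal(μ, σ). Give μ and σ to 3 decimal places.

For Normal(μ,σ), the p-quantile is μ + z_p·σ. Here z_{0.31} = -0.4959, z_{0.83} = 0.9542.
So 0.47 = μ − 0.4959σ and 0.85 = μ + 0.9542σ.
Subtracting: σ = (0.85 − 0.47)/(0.9542 − (-0.4959)) = 0.262.
Then μ = 0.47 − (-0.4959)·0.262 = 0.600.

μ = 0.600, σ = 0.262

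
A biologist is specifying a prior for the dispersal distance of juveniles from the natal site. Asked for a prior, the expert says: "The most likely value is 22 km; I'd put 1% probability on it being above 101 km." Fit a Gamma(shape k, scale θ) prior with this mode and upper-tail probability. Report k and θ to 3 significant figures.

Gamma(k,θ) with k>1 has mode (k−1)θ, so θ = 22/(k−1).
Need P(X < 101) = 0.99 with θ tied to k this way. Start at k = 2, θ = 22: P(X<101) ≈ 0.943.
Too low — raise k to concentrate. Iterating converges to k ≈ 2.73.
Then θ = 22/(2.73−1) ≈ 12.7.

k ≈ 2.73, θ ≈ 12.7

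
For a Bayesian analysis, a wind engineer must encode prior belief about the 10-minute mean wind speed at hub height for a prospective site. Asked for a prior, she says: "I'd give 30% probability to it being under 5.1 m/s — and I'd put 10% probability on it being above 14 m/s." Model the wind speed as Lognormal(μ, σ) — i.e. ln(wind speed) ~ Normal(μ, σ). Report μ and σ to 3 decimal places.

If T ~ Lognormal(μ,σ) then ln T ~ Normal(μ,σ), so the p-quantile of ln T is μ + z_p·σ.
ln(5.1) = 1.629 and ln(14) = 2.639; z_{0.3} = -0.5244, z_{0.9} = 1.282.
σ = (2.639 − 1.629)/(1.282 − (-0.5244)) = 0.559.
μ = 1.629 − (-0.5244)·0.559 = 1.922.

μ ≈ 1.922, σ ≈ 0.559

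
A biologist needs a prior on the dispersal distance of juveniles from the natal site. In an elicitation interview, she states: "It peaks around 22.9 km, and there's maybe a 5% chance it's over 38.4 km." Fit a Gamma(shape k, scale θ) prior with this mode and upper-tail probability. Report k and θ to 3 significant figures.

k ≈ 11.5, θ ≈ 2.19

Gamma(k,θ) with k>1 has mode (k−1)θ, so θ = 22.9/(k−1).
Need P(X < 38.4) = 0.95 with θ tied to k this way. Start at k = 2, θ = 22.9: P(X<38.4) ≈ 0.500.
Too low — raise k to concentrate. Iterating converges to k ≈ 11.5.
Then θ = 22.9/(11.5−1) ≈ 2.19.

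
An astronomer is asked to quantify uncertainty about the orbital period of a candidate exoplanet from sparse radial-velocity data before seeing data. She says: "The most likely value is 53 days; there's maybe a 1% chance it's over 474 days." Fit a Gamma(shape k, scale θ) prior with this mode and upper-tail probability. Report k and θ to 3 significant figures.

k ≈ 1.67, θ ≈ 78.8

Gamma(k,θ) with k>1 has mode (k−1)θ, so θ = 53/(k−1).
Need P(X < 474) = 0.99 with θ tied to k this way. Start at k = 2, θ = 53: P(X<474) ≈ 0.999.
Too high — lower k to spread out. Iterating converges to k ≈ 1.67.
Then θ = 53/(1.67−1) ≈ 78.8.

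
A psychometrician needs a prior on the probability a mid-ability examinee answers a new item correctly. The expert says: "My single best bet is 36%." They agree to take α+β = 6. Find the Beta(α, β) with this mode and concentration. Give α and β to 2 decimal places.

For α,β > 1 the Beta mode is (α−1)/(α+β−2). With α+β = 6, the mode is (α−1)/4.
Set (α−1)/4 = 0.36 → α = 1 + 0.36·4 = 2.44.
β = 6 − α = 3.56.

α = 2.44, β = 3.56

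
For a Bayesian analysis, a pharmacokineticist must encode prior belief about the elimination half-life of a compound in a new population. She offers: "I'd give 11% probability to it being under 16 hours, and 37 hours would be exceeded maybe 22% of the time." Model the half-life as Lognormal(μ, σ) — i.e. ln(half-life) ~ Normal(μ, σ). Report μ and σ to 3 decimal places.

If T ~ Lognormal(μ,σ) then ln T ~ Normal(μ,σ), so the p-quantile of ln T is μ + z_p·σ.
ln(16) = 2.773 and ln(37) = 3.611; z_{0.11} = -1.227, z_{0.78} = 0.7722.
σ = (3.611 − 2.773)/(0.7722 − (-1.227)) = 0.419.
μ = 2.773 − (-1.227)·0.419 = 3.287.

μ ≈ 3.287, σ ≈ 0.419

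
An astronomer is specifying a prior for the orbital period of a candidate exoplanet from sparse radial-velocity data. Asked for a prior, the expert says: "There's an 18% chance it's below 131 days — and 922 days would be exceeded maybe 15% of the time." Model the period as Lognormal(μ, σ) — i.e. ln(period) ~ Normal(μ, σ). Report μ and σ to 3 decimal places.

If T ~ Lognormal(μ,σ) then ln T ~ Normal(μ,σ), so the p-quantile of ln T is μ + z_p·σ.
ln(131) = 4.875 and ln(922) = 6.827; z_{0.18} = -0.9154, z_{0.85} = 1.036.
σ = (6.827 − 4.875)/(1.036 − (-0.9154)) = 1.000.
μ = 4.875 − (-0.9154)·1.000 = 5.790.

μ ≈ 5.790, σ ≈ 1.000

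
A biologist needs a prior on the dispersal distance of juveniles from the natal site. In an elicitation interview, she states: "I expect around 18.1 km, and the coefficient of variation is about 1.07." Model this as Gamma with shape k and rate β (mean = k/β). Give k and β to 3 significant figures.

For Gamma(k, rate β): mean = k/β, variance = k/β², so CV = 1/√k.
CV = 1.07, hence k = 1/CV² = 0.873.
Then β = k/mean = 0.873/18.1 = 0.0483.

k ≈ 0.873, β ≈ 0.0483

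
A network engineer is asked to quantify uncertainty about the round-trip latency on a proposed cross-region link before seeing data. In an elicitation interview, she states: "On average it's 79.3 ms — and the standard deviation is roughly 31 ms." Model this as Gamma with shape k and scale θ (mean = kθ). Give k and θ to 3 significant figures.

For Gamma(k, scale θ): mean = kθ, variance = kθ², so CV = 1/√k.
CV = SD/mean = 31/79.3 = 0.3909, hence k = 1/CV² = 6.54.
Then θ = mean/k = 79.3/6.54 = 12.1.

k ≈ 6.54, θ ≈ 12.1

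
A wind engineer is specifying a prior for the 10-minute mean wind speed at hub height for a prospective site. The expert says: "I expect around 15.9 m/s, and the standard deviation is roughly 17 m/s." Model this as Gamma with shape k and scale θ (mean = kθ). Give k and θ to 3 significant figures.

k ≈ 0.875, θ ≈ 18.2

For Gamma(k, scale θ): mean = kθ, variance = kθ², so CV = 1/√k.
CV = SD/mean = 17/15.9 = 1.069, hence k = 1/CV² = 0.875.
Then θ = mean/k = 15.9/0.875 = 18.2.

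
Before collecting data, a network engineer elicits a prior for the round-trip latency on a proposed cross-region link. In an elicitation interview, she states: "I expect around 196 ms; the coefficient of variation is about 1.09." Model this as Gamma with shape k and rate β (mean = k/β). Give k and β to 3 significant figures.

k ≈ 0.842, β ≈ 0.00429

For Gamma(k, rate β): mean = k/β, variance = k/β², so CV = 1/√k.
CV = 1.09, hence k = 1/CV² = 0.842.
Then β = k/mean = 0.842/196 = 0.00429.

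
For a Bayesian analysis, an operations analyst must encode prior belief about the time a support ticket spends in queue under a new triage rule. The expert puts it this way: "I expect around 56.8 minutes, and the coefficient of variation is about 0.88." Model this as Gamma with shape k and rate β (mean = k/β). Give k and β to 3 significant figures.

For Gamma(k, rate β): mean = k/β, variance = k/β², so CV = 1/√k.
CV = 0.88, hence k = 1/CV² = 1.29.
Then β = k/mean = 1.29/56.8 = 0.0227.

k ≈ 1.29, β ≈ 0.0227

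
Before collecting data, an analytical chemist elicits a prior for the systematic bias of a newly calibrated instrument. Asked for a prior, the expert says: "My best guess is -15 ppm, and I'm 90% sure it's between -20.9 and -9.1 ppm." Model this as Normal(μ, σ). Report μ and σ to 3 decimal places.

μ = -15.000, σ = 3.587

A symmetric 90% interval runs μ ± z·σ with z = 1.645.
Half-width = 5.9, so σ = 5.9/1.645 = 3.587.
μ is the stated best guess, -15.000.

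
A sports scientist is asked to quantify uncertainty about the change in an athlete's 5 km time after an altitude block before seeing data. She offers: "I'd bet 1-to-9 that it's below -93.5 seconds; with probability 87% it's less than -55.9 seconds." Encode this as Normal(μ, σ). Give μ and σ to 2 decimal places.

The p-quantile of Normal(μ,σ) is μ + z_p·σ, with z_{0.1} = -1.282 and z_{0.87} = 1.126.
Eliminate σ: μ = (z₂·x₁ − z₁·x₂)/(z₂ − z₁) = (1.126·-93.5 − (-1.282)·-55.9)/2.408 = -73.49.
Then σ = (x₂ − x₁)/(z₂ − z₁) = (-55.9 − -93.5)/2.408 = 15.61.

μ = -73.49, σ = 15.61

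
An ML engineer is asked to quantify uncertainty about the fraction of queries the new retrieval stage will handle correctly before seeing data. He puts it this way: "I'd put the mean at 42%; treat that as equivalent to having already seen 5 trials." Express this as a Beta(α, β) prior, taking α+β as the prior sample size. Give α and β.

α = 2.1, β = 2.9

Under the effective-sample-size interpretation, Beta(α, β) has prior mean α/(α+β) and prior sample size α+β.
So α+β = 5 and α/(α+β) = 0.42, giving α = 0.42·5 = 2.1 and β = 5 − 2.1 = 2.9.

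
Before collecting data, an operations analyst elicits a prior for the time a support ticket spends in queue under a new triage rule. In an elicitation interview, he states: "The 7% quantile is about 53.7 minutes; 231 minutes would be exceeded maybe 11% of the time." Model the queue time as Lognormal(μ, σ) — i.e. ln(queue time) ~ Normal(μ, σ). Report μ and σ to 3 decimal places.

If T ~ Lognormal(μ,σ) then ln T ~ Normal(μ,σ), so the p-quantile of ln T is μ + z_p·σ.
ln(53.7) = 3.983 and ln(231) = 5.442; z_{0.07} = -1.476, z_{0.89} = 1.227.
σ = (5.442 − 3.983)/(1.227 − (-1.476)) = 0.540.
μ = 3.983 − (-1.476)·0.540 = 4.780.

μ ≈ 4.780, σ ≈ 0.540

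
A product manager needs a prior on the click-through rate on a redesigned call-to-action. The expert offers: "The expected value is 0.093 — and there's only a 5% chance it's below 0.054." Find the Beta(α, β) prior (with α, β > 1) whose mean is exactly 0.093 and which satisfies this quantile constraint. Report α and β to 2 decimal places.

α ≈ 11.33, β ≈ 110.49

With mean 0.093 fixed, write α = 0.093s, β = 0.907s where s = α+β.
Need P(θ < 0.054) = 0.05 under Beta(0.093s, 0.907s). Normal approximation: (q−m)/√(m(1−m)/s) ≈ z_{0.05} = -1.64, so s ≈ 0.093·0.907·(-1.64)²/(0.054−0.093)² = 150.0.
At s = 150.0: P(θ<0.054) ≈ 0.033. Adjusting to match 0.05 gives s ≈ 121.82.
So α = 0.093·121.82 ≈ 11.33, β = 0.907·121.82 ≈ 110.49.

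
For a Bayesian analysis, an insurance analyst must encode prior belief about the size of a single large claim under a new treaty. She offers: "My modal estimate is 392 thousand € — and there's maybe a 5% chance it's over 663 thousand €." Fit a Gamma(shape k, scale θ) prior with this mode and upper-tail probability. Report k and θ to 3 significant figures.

k ≈ 11.1, θ ≈ 38.8

Gamma(k,θ) with k>1 has mode (k−1)θ, so θ = 392/(k−1).
Need P(X < 663) = 0.95 with θ tied to k this way. Start at k = 2, θ = 392: P(X<663) ≈ 0.504.
Too low — raise k to concentrate. Iterating converges to k ≈ 11.1.
Then θ = 392/(11.1−1) ≈ 38.8.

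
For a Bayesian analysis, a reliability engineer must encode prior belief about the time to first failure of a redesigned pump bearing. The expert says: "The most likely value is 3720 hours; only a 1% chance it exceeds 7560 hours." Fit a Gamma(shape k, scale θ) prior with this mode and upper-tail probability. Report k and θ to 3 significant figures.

Gamma(k,θ) with k>1 has mode (k−1)θ, so θ = 3720/(k−1).
Need P(X < 7560) = 0.99 with θ tied to k this way. Start at k = 2, θ = 3720: P(X<7560) ≈ 0.603.
Too low — raise k to concentrate. Iterating converges to k ≈ 10.7.
Then θ = 3720/(10.7−1) ≈ 382.

k ≈ 10.7, θ ≈ 382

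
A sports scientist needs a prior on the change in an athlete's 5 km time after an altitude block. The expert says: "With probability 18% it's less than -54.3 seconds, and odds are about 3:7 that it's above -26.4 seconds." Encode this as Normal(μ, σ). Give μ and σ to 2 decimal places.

The p-quantile of Normal(μ,σ) is μ + z_p·σ, with z_{0.18} = -0.9154 and z_{0.7} = 0.5244.
Eliminate σ: μ = (z₂·x₁ − z₁·x₂)/(z₂ − z₁) = (0.5244·-54.3 − (-0.9154)·-26.4)/1.44 = -36.56.
Then σ = (x₂ − x₁)/(z₂ − z₁) = (-26.4 − -54.3)/1.44 = 19.38.

μ = -36.56, σ = 19.38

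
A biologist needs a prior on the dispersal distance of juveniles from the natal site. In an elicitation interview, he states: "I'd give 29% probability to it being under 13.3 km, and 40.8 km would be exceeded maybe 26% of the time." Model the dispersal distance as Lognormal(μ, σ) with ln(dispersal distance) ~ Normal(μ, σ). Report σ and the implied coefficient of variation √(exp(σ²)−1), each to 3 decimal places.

If T ~ Lognormal(μ,σ) then ln T ~ Normal(μ,σ), so the p-quantile of ln T is μ + z_p·σ.
ln(13.3) = 2.588 and ln(40.8) = 3.709; z_{0.29} = -0.5534, z_{0.74} = 0.6433.
σ = (3.709 − 2.588)/(0.6433 − (-0.5534)) = 0.937.
μ = 2.588 − (-0.5534)·0.937 = 3.106.
CV = √(exp(σ²)−1) = √(exp(0.8773)−1) = 1.185.

σ ≈ 0.937, CV ≈ 1.185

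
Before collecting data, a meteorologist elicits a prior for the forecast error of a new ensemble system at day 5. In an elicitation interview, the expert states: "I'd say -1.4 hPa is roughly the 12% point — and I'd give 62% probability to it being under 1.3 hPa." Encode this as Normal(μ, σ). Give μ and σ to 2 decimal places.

μ = 0.74, σ = 1.82

For Normal(μ,σ), the p-quantile is μ + z_p·σ. Here z_{0.12} = -1.175, z_{0.62} = 0.3055.
So -1.4 = μ − 1.175σ and 1.3 = μ + 0.3055σ.
Subtracting: σ = (1.3 − -1.4)/(0.3055 − (-1.175)) = 1.82.
Then μ = -1.4 − (-1.175)·1.82 = 0.74.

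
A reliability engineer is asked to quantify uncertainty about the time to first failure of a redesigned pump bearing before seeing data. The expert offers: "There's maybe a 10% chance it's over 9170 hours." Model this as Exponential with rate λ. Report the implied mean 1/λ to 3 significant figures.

P(T > 9170.0) = e^(−λ·9170.0) = 0.1, so λ = −ln(0.1)/9170.0 = 0.000251.
Mean = 1/λ = 3980 hours.

mean ≈ 3980 hours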